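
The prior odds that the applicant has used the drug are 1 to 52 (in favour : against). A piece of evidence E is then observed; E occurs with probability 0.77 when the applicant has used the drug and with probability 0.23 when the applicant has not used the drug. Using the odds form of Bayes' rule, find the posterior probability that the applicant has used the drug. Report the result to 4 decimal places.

Prior odds = 1/52 = 0.019231. In log-odds, ln(0.019231) = -3.9512.
Add log likelihood ratio: ln(3.3478) = 1.2083.
Posterior log-odds = -2.7429, so posterior odds = exp(-2.7429) = 0.064381. Converting, P(H|E) = 0.064381/1.0644 = 0.0605.

Posterior probability ≈ 0.0605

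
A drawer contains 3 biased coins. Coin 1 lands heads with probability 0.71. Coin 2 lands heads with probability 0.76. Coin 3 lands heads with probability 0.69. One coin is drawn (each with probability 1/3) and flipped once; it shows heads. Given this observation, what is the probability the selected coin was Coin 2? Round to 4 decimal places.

P(heads|C1) = 0.71; P(heads|C2) = 0.76; P(heads|C3) = 0.69.
Prior × likelihood for each source: 0.333333·0.71=0.2367, 0.333333·0.76=0.2533, 0.333333·0.69=0.2300. Summing gives P(heads) = 0.72000.
P(Coin 2 | heads) = 0.2533 / 0.72000 = 0.3519.

Posterior probability ≈ 0.3519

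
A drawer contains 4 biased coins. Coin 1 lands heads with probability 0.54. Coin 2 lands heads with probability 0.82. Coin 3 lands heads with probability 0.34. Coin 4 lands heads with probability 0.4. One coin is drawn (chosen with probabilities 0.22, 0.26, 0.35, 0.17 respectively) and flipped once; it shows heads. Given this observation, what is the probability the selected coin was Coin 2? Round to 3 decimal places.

P(heads|C1) = 0.54; P(heads|C2) = 0.82; P(heads|C3) = 0.34; P(heads|C4) = 0.4.
Prior × likelihood for each source: 0.22·0.54=0.1188, 0.26·0.82=0.2132, 0.35·0.34=0.1190, 0.17·0.4=0.06800. Summing gives P(heads) = 0.51900.
P(Coin 2 | heads) = 0.2132 / 0.51900 = 0.411.

Posterior probability ≈ 0.411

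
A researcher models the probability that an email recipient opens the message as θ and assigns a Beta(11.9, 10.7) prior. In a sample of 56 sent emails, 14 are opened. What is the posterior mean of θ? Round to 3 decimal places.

Posterior mean ≈ 0.330

Observing 14 successes and 42 failures updates Beta(11.9, 10.7) by adding the success and failure counts to the two shape parameters: α = 11.9+14 = 25.9, β = 10.7+42 = 52.7.
Posterior mean = α/(α+β) = 25.9/78.6 = 0.330.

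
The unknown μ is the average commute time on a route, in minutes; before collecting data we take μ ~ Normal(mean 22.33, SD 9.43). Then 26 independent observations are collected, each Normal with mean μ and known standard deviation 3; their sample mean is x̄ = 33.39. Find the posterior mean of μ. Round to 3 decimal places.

Prior precision 1/τ₀² = 1/9.43² = 0.0112454; data precision n/σ² = 26/3² = 2.88889.
Posterior precision = 0.0112454 + 2.88889 = 2.90013.
Posterior mean = (0.0112454·22.33 + 2.88889·33.39) / 2.90013 = 33.347.

Posterior mean ≈ 33.347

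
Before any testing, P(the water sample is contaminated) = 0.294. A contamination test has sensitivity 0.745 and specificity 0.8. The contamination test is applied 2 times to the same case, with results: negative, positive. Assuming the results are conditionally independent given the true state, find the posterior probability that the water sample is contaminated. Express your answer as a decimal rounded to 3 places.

Let H be the event that the water sample is contaminated; start with P(H) = 0.294. P('positive'|H) = 0.745, P('positive'|¬H) = 0.2.
Update on result 1 ('negative'): P(H) ← 0.255·0.2940 / (0.255·0.2940 + 0.8·0.7060) = 0.074970/0.63977 = 0.1172.
Update on result 2 ('positive'): P(H) ← 0.745·0.1172 / (0.745·0.1172 + 0.2·0.8828) = 0.087301/0.26386 = 0.3309.

Posterior P(H) ≈ 0.331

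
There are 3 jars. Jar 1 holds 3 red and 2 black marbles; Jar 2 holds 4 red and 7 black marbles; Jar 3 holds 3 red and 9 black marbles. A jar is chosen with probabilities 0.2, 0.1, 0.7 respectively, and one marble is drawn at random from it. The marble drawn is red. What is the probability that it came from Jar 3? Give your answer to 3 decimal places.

Posterior probability ≈ 0.528

P(red|Jar 1) = 0.6; P(red|Jar 2) = 0.3636; P(red|Jar 3) = 0.25.
Prior × likelihood for each source: 0.2·0.6=0.1200, 0.1·0.3636=0.03636, 0.7·0.25=0.1750. Summing gives P(red) = 0.33136.
P(Jar 3 | red) = 0.1750 / 0.33136 = 0.528.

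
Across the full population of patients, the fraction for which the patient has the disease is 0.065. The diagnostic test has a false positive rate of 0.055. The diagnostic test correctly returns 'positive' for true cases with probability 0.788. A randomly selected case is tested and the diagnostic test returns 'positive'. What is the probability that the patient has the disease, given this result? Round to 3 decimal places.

P(H | E) ≈ 0.499

Let H be the event that the patient has the disease. P(H) = 0.065, so P(¬H) = 0.935. With E the 'positive' result, P(E|H) = 0.788 and P(E|¬H) = 0.055.
P(E) = 0.788·0.065 + 0.055·0.935 = 0.051220 + 0.051425 = 0.10265.
By Bayes' theorem, P(H|E) = 0.051220 / 0.10265 = 0.499.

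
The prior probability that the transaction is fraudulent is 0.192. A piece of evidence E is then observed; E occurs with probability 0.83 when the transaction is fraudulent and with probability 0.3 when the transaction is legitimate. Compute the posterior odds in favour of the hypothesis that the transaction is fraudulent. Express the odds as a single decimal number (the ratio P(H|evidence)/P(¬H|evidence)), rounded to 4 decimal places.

Prior odds = 0.192/(1−0.192) = 0.23762. In log-odds, ln(0.23762) = -1.4371.
Add log likelihood ratio: ln(2.7667) = 1.0176.
Posterior log-odds = -0.41942, so posterior odds = exp(-0.41942) = 0.65743.

Posterior odds ≈ 0.6574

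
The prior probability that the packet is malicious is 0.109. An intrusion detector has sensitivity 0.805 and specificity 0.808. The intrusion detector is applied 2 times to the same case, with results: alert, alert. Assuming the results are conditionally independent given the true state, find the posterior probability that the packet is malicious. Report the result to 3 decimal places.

Posterior P(H) ≈ 0.683

With H the event that the packet is malicious, the joint likelihood of the observed sequence is P(data|H) = 0.805·0.805 = 0.64803 and P(data|¬H) = 0.192·0.192 = 0.036864.
Bayes: P(H|data) = 0.109·0.64803 / (0.109·0.64803 + 0.891·0.036864) = 0.070635/0.10348 = 0.6826.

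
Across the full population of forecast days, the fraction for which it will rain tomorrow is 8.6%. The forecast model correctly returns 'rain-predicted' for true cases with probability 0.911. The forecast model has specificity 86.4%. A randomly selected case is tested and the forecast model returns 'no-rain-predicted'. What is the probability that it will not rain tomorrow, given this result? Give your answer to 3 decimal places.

P(¬H | E) ≈ 0.990

Let H be the event that it will rain tomorrow. P(H) = 0.086, so P(¬H) = 0.914. With E the 'no-rain-predicted' result, P(E|H) = 0.089 and P(E|¬H) = 0.864.
P(E) = 0.089·0.086 + 0.864·0.914 = 0.0076540 + 0.78970 = 0.79735.
By Bayes' theorem, P(H|E) = 0.0076540 / 0.79735 = 0.010. Hence P(¬H|E) = 1 − 0.010 = 0.990.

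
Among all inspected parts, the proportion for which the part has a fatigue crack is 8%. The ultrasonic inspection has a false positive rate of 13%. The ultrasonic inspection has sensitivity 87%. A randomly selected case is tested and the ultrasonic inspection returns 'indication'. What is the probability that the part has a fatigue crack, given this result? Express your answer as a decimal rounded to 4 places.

Let H be the event that the part has a fatigue crack. P(H) = 0.08, so P(¬H) = 0.92. With E the 'indication' result, P(E|H) = 0.87 and P(E|¬H) = 0.13.
P(E) = 0.87·0.08 + 0.13·0.92 = 0.069600 + 0.11960 = 0.18920.
By Bayes' theorem, P(H|E) = 0.069600 / 0.18920 = 0.3679.

P(H | E) ≈ 0.3679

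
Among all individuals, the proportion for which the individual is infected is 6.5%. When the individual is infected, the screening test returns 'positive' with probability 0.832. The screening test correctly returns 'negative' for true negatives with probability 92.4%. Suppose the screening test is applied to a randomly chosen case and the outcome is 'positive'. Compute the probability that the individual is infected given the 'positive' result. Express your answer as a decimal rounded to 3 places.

P(H | E) ≈ 0.432

Write H for 'the individual is infected'. Prior odds H:¬H = 0.065/0.935 = 0.069519. For the 'positive' outcome, the likelihood ratio is 0.832/0.076 = 10.947.
Posterior odds = 0.069519 × 10.947 = 0.76105, so P(H|E) = 0.76105/(1+0.76105) = 0.432.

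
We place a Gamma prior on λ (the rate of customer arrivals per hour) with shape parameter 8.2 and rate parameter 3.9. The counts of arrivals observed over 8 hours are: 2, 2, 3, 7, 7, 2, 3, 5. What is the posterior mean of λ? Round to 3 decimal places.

Posterior mean ≈ 3.294

The Poisson likelihood adds the total count to the shape and the number of exposure periods to the rate. Here ∑xᵢ = 31 and n = 8, so shape 8.2→39.2 and rate 3.9→11.9.
Posterior mean = shape/rate = 39.2/11.9 = 3.294.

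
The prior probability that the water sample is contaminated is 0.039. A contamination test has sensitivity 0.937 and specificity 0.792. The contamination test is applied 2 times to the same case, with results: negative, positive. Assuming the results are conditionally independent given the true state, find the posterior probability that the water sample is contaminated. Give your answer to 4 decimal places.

Posterior P(H) ≈ 0.0143

With H the event that the water sample is contaminated, the joint likelihood of the observed sequence is P(data|H) = 0.063·0.937 = 0.059031 and P(data|¬H) = 0.792·0.208 = 0.16474.
Bayes: P(H|data) = 0.039·0.059031 / (0.039·0.059031 + 0.961·0.16474) = 0.0023022/0.16061 = 0.0143.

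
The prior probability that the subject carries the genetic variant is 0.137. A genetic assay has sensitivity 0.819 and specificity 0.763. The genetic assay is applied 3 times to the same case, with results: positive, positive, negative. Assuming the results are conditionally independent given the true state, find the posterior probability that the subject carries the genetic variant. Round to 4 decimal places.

With H the event that the subject carries the genetic variant, the joint likelihood of the observed sequence is P(data|H) = 0.819·0.819·0.181 = 0.12141 and P(data|¬H) = 0.237·0.237·0.763 = 0.042857.
Bayes: P(H|data) = 0.137·0.12141 / (0.137·0.12141 + 0.863·0.042857) = 0.016633/0.053618 = 0.3102.

Posterior P(H) ≈ 0.3102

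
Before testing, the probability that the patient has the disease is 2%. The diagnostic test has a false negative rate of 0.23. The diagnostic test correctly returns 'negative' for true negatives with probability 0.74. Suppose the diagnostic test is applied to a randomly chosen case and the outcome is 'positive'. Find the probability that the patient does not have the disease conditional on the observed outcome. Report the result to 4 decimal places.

Let H be the event that the patient has the disease. P(H) = 0.02, so P(¬H) = 0.98. With E the 'positive' result, P(E|H) = 0.77 and P(E|¬H) = 0.26.
P(E) = 0.77·0.02 + 0.26·0.98 = 0.015400 + 0.25480 = 0.27020.
By Bayes' theorem, P(H|E) = 0.015400 / 0.27020 = 0.0570. Hence P(¬H|E) = 1 − 0.0570 = 0.9430.

P(¬H | E) ≈ 0.9430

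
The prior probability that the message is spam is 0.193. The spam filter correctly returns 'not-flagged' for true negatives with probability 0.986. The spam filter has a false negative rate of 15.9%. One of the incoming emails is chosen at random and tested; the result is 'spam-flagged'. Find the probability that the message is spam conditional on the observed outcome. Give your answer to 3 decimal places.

P(H | E) ≈ 0.935

Write H for 'the message is spam'. Prior odds H:¬H = 0.193/0.807 = 0.23916. For the 'spam-flagged' outcome, the likelihood ratio is 0.841/0.014 = 60.071.
Posterior odds = 0.23916 × 60.071 = 14.367, so P(H|E) = 14.367/(1+14.367) = 0.935.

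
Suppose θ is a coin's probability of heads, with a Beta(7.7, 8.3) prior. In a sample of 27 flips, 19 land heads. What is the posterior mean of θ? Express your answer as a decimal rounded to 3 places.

Posterior mean ≈ 0.621

Observing 19 successes and 8 failures updates Beta(7.7, 8.3) by adding the success and failure counts to the two shape parameters: α = 7.7+19 = 26.7, β = 8.3+8 = 16.3.
Posterior mean = α/(α+β) = 26.7/43 = 0.621.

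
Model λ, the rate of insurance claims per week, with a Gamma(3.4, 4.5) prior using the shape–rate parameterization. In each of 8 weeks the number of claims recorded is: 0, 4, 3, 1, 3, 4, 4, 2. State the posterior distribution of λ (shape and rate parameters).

The Poisson likelihood adds the total count to the shape and the number of exposure periods to the rate. Here ∑xᵢ = 21 and n = 8, so shape 3.4→24.4 and rate 4.5→12.5.

Posterior: Gamma(shape=24.4, rate=12.5)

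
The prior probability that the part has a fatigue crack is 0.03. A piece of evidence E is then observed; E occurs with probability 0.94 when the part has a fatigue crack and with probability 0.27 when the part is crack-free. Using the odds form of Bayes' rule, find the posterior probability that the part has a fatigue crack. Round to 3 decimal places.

Posterior probability ≈ 0.097

Prior odds = 0.03/(1−0.03) = 0.030928. In log-odds, ln(0.030928) = -3.4761.
Add log likelihood ratio: ln(3.4815) = 1.2475.
Posterior log-odds = -2.2286, so posterior odds = exp(-2.2286) = 0.10767. Converting, P(H|E) = 0.10767/1.1077 = 0.097.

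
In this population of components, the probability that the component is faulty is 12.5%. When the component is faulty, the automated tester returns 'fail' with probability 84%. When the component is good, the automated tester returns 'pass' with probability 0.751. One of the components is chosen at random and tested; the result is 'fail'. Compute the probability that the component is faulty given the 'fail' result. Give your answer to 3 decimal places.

P(H | E) ≈ 0.325

Let H be the event that the component is faulty. P(H) = 0.125, so P(¬H) = 0.875. With E the 'fail' result, P(E|H) = 0.84 and P(E|¬H) = 0.249.
P(E) = 0.84·0.125 + 0.249·0.875 = 0.10500 + 0.21787 = 0.32287.
By Bayes' theorem, P(H|E) = 0.10500 / 0.32287 = 0.325.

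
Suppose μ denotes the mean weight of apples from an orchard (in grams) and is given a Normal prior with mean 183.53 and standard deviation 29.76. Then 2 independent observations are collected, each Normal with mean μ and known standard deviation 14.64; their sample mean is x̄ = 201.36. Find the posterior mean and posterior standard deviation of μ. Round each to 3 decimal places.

With known σ, the Normal prior is conjugate. Weight on the data is w = (n/σ²)/(n/σ² + 1/τ₀²) = 0.00933142/(0.00933142+0.00112910) = 0.89206.
Posterior mean = w·x̄ + (1−w)·μ₀ = 0.89206·201.36 + 0.10794·183.53 = 199.435. Posterior variance = 1/(0.00933142+0.00112910) = 95.5975, so SD = 9.777.

Posterior mean ≈ 199.435; posterior SD ≈ 9.777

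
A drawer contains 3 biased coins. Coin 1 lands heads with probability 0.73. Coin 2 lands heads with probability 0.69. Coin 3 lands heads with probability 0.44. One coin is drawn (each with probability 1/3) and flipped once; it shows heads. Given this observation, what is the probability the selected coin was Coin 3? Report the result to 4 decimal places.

P(heads|C1) = 0.73; P(heads|C2) = 0.69; P(heads|C3) = 0.44.
Prior × likelihood for each source: 0.333333·0.73=0.2433, 0.333333·0.69=0.2300, 0.333333·0.44=0.1467. Summing gives P(heads) = 0.62000.
P(Coin 3 | heads) = 0.1467 / 0.62000 = 0.2366.

Posterior probability ≈ 0.2366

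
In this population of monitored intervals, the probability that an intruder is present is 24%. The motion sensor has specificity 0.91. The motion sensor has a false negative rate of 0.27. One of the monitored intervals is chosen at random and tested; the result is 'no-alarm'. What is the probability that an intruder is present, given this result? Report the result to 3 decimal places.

Let H be the event that an intruder is present. P(H) = 0.24, so P(¬H) = 0.76. With E the 'no-alarm' result, P(E|H) = 0.27 and P(E|¬H) = 0.91.
P(E) = 0.27·0.24 + 0.91·0.76 = 0.064800 + 0.69160 = 0.75640.
By Bayes' theorem, P(H|E) = 0.064800 / 0.75640 = 0.086.

P(H | E) ≈ 0.086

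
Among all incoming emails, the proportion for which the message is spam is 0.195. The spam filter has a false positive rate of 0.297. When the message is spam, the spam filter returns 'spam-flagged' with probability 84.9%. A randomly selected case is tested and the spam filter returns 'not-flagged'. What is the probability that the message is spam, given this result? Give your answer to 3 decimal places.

P(H | E) ≈ 0.049

Let H be the event that the message is spam. P(H) = 0.195, so P(¬H) = 0.805. With E the 'not-flagged' result, P(E|H) = 0.151 and P(E|¬H) = 0.703.
P(E) = 0.151·0.195 + 0.703·0.805 = 0.029445 + 0.56591 = 0.59536.
By Bayes' theorem, P(H|E) = 0.029445 / 0.59536 = 0.049.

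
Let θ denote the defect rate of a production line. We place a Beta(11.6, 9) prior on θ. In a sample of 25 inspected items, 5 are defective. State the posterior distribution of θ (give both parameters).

Posterior: Beta(16.6, 29)

The binomial likelihood is conjugate to the Beta prior: with 5 successes and 20 failures, the posterior is Beta(11.6+5, 9+20) = Beta(16.6, 29).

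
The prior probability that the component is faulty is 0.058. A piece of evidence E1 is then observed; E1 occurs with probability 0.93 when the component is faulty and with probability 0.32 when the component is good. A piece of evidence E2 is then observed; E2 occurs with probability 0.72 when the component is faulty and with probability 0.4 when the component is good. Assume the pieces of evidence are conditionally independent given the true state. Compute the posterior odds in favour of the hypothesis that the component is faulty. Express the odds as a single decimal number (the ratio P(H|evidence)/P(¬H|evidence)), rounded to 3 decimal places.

Prior odds = 0.058/(1−0.058) = 0.061571. In log-odds, ln(0.061571) = -2.7876.
Add log likelihood ratios: ln(2.9062) + ln(1.8000) = 1.6547.
Posterior log-odds = -1.1329, so posterior odds = exp(-1.1329) = 0.32209.

Posterior odds ≈ 0.322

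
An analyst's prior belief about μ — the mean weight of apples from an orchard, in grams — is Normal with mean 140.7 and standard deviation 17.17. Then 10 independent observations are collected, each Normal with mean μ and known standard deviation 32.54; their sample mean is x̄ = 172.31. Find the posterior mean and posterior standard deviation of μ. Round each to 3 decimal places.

Prior precision 1/τ₀² = 1/17.17² = 0.00339203; data precision n/σ² = 10/32.54² = 0.00944419.
Posterior precision = 0.00339203 + 0.00944419 = 0.0128362, giving posterior SD = 1/√0.0128362 = 8.826.
Posterior mean = (0.00339203·140.7 + 0.00944419·172.31) / 0.0128362 = 163.957.

Posterior mean ≈ 163.957; posterior SD ≈ 8.826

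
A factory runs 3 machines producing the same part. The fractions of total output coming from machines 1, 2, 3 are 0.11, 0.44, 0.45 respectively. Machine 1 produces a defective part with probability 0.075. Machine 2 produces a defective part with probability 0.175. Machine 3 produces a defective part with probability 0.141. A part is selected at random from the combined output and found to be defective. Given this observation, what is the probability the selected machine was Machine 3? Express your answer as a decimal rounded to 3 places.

Posterior probability ≈ 0.427

P(defective|M1) = 0.075; P(defective|M2) = 0.175; P(defective|M3) = 0.141.
Prior × likelihood for each source: 0.11·0.075=0.008250, 0.44·0.175=0.07700, 0.45·0.141=0.06345. Summing gives P(defective) = 0.14870.
P(Machine 3 | defective) = 0.06345 / 0.14870 = 0.427.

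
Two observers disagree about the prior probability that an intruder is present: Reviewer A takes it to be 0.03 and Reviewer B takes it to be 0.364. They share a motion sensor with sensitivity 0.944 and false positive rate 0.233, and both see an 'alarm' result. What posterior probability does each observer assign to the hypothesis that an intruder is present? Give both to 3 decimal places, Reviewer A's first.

The likelihood ratio for an 'alarm' result is 0.944/0.233 = 4.0515.
Reviewer A: prior odds 0.03/0.97 = 0.030928; posterior odds 0.12530; posterior probability 0.111.
Reviewer B: prior odds 0.364/0.636 = 0.57233; posterior odds 2.3188; posterior probability 0.699.

Reviewer A: 0.111; Reviewer B: 0.699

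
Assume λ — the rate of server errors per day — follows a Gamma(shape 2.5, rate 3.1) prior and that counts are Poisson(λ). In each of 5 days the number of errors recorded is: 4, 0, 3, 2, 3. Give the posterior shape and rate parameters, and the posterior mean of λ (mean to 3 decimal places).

Total count ∑xᵢ = 12 over n = 5 days.
Gamma is conjugate to the Poisson likelihood: posterior is Gamma(shape = 2.5+12 = 14.5, rate = 3.1+5 = 8.1).
E[λ | data] = 14.5/8.1 = 1.790.

Posterior: Gamma(shape=14.5, rate=8.1); mean ≈ 1.790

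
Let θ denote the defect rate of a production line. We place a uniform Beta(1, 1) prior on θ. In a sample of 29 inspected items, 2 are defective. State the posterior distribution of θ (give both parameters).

Posterior: Beta(3, 28)

Observing 2 successes and 27 failures updates Beta(1, 1) by adding the success and failure counts to the two shape parameters: α = 1+2 = 3, β = 1+27 = 28.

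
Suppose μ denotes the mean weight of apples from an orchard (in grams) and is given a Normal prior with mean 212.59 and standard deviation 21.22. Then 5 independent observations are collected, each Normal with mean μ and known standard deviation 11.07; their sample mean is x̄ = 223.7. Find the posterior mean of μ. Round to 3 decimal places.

Prior precision 1/τ₀² = 1/21.22² = 0.00222080; data precision n/σ² = 5/11.07² = 0.0408014.
Posterior precision = 0.00222080 + 0.0408014 = 0.0430222.
Posterior mean = (0.00222080·212.59 + 0.0408014·223.7) / 0.0430222 = 223.127.

Posterior mean ≈ 223.127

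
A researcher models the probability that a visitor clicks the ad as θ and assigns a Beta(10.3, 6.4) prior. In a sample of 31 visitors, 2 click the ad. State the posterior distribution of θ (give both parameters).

Observing 2 successes and 29 failures updates Beta(10.3, 6.4) by adding the success and failure counts to the two shape parameters: α = 10.3+2 = 12.3, β = 6.4+29 = 35.4.

Posterior: Beta(12.3, 35.4)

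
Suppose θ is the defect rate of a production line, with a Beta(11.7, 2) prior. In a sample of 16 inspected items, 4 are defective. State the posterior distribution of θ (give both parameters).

Posterior: Beta(15.7, 14)

Observing 4 successes and 12 failures updates Beta(11.7, 2) by adding the success and failure counts to the two shape parameters: α = 11.7+4 = 15.7, β = 2+12 = 14.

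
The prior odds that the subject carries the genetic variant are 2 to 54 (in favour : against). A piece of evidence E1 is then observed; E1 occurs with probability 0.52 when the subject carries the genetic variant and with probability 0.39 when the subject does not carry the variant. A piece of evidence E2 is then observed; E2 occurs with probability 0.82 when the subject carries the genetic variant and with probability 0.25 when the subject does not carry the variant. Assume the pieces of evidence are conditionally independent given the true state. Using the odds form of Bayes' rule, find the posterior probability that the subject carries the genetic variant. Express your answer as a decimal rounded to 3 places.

Posterior probability ≈ 0.139

Prior odds = 2/54 = 0.037037.
Likelihood ratio for E1 = 0.52/0.39 = 1.3333.
Likelihood ratio for E2 = 0.82/0.25 = 3.2800.
Posterior odds = prior odds × LR₁ × LR₂ = 0.16198.
Posterior probability = odds/(1+odds) = 0.16198/1.1620 = 0.139.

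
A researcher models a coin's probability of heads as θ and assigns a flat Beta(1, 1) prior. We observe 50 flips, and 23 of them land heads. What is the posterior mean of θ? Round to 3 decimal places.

Posterior mean ≈ 0.462

The binomial likelihood is conjugate to the Beta prior: with 23 successes and 27 failures, the posterior is Beta(1+23, 1+27) = Beta(24, 28).
Posterior mean = α/(α+β) = 24/52 = 0.462.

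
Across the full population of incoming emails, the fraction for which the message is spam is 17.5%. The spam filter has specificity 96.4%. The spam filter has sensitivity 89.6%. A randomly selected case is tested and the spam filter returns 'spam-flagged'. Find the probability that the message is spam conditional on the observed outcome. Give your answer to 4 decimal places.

Write H for 'the message is spam'. Prior odds H:¬H = 0.175/0.825 = 0.21212. For the 'spam-flagged' outcome, the likelihood ratio is 0.896/0.036 = 24.889.
Posterior odds = 0.21212 × 24.889 = 5.2795, so P(H|E) = 5.2795/(1+5.2795) = 0.8408.

P(H | E) ≈ 0.8408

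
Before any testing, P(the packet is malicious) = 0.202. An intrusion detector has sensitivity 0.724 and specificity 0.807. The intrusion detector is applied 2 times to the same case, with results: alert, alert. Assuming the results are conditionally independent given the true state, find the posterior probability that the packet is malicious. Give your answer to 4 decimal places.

Posterior P(H) ≈ 0.7808

With H the event that the packet is malicious, the joint likelihood of the observed sequence is P(data|H) = 0.724·0.724 = 0.52418 and P(data|¬H) = 0.193·0.193 = 0.037249.
Bayes: P(H|data) = 0.202·0.52418 / (0.202·0.52418 + 0.798·0.037249) = 0.10588/0.13561 = 0.7808.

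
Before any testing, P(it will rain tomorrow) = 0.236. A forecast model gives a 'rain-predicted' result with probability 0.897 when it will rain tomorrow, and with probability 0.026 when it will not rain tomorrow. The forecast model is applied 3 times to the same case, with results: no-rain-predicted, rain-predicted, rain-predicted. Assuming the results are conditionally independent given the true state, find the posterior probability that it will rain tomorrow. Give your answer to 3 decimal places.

Posterior P(H) ≈ 0.975

Let H be the event that it will rain tomorrow; start with P(H) = 0.236. P('rain-predicted'|H) = 0.897, P('rain-predicted'|¬H) = 0.026.
Update on result 1 ('no-rain-predicted'): P(H) ← 0.103·0.2360 / (0.103·0.2360 + 0.974·0.7640) = 0.024308/0.76844 = 0.0316.
Update on result 2 ('rain-predicted'): P(H) ← 0.897·0.0316 / (0.897·0.0316 + 0.026·0.9684) = 0.028375/0.053552 = 0.5298.
Update on result 3 ('rain-predicted'): P(H) ← 0.897·0.5298 / (0.897·0.5298 + 0.026·0.4702) = 0.47528/0.48750 = 0.9749.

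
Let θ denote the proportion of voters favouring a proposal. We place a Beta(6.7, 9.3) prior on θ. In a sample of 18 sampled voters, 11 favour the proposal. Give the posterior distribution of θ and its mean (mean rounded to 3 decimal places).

Observing 11 successes and 7 failures updates Beta(6.7, 9.3) by adding the success and failure counts to the two shape parameters: α = 6.7+11 = 17.7, β = 9.3+7 = 16.3.
Posterior mean = α/(α+β) = 17.7/34 = 0.521.

Posterior: Beta(17.7, 16.3); mean ≈ 0.521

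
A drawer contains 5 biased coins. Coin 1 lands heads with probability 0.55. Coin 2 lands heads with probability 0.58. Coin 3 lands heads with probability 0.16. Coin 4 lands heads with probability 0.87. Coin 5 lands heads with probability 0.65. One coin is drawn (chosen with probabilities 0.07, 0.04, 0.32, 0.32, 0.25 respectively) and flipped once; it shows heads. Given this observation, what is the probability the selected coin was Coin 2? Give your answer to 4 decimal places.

P(heads|C1) = 0.55; P(heads|C2) = 0.58; P(heads|C3) = 0.16; P(heads|C4) = 0.87; P(heads|C5) = 0.65.
Prior × likelihood for each source: 0.07·0.55=0.03850, 0.04·0.58=0.02320, 0.32·0.16=0.05120, 0.32·0.87=0.2784, 0.25·0.65=0.1625. Summing gives P(heads) = 0.55380.
P(Coin 2 | heads) = 0.02320 / 0.55380 = 0.0419.

Posterior probability ≈ 0.0419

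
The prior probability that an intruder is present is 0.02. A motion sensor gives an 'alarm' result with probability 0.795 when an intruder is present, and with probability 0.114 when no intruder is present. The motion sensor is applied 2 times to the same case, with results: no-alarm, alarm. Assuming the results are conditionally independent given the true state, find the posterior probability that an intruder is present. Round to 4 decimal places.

Posterior P(H) ≈ 0.0319

Let H be the event that an intruder is present; start with P(H) = 0.02. P('alarm'|H) = 0.795, P('alarm'|¬H) = 0.114.
Update on result 1 ('no-alarm'): P(H) ← 0.205·0.0200 / (0.205·0.0200 + 0.886·0.9800) = 0.0041000/0.87238 = 0.0047.
Update on result 2 ('alarm'): P(H) ← 0.795·0.0047 / (0.795·0.0047 + 0.114·0.9953) = 0.0037363/0.11720 = 0.0319.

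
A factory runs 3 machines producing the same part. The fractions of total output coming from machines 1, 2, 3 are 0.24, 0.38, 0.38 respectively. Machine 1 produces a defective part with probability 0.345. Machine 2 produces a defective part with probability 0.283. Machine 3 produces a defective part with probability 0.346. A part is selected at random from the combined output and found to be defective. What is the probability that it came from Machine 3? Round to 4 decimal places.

Posterior probability ≈ 0.4086

P(defective|M1) = 0.345; P(defective|M2) = 0.283; P(defective|M3) = 0.346.
Prior × likelihood for each source: 0.24·0.345=0.08280, 0.38·0.283=0.1075, 0.38·0.346=0.1315. Summing gives P(defective) = 0.32182.
P(Machine 3 | defective) = 0.1315 / 0.32182 = 0.4086.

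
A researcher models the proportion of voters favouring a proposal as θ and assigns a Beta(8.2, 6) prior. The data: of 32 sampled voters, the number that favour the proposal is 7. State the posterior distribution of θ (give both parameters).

The binomial likelihood is conjugate to the Beta prior: with 7 successes and 25 failures, the posterior is Beta(8.2+7, 6+25) = Beta(15.2, 31).

Posterior: Beta(15.2, 31)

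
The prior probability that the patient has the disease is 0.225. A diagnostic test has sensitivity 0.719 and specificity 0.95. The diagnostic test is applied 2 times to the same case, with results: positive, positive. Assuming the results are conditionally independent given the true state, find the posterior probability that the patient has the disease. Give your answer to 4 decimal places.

With H the event that the patient has the disease, the joint likelihood of the observed sequence is P(data|H) = 0.719·0.719 = 0.51696 and P(data|¬H) = 0.05·0.05 = 0.0025000.
Bayes: P(H|data) = 0.225·0.51696 / (0.225·0.51696 + 0.775·0.0025000) = 0.11632/0.11825 = 0.9836.

Posterior P(H) ≈ 0.9836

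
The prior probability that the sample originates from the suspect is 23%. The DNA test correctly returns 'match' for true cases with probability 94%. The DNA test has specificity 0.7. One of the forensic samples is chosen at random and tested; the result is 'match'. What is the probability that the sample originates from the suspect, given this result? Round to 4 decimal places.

Let H be the event that the sample originates from the suspect. P(H) = 0.23, so P(¬H) = 0.77. With E the 'match' result, P(E|H) = 0.94 and P(E|¬H) = 0.3.
P(E) = 0.94·0.23 + 0.3·0.77 = 0.21620 + 0.23100 = 0.44720.
By Bayes' theorem, P(H|E) = 0.21620 / 0.44720 = 0.4835.

P(H | E) ≈ 0.4835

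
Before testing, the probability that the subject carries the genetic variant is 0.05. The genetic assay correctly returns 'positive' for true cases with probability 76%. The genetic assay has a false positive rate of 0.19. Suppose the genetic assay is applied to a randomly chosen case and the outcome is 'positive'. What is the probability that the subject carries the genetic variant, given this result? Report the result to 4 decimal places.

Write H for 'the subject carries the genetic variant'. Prior odds H:¬H = 0.05/0.95 = 0.052632. For the 'positive' outcome, the likelihood ratio is 0.76/0.19 = 4.0000.
Posterior odds = 0.052632 × 4.0000 = 0.21053, so P(H|E) = 0.21053/(1+0.21053) = 0.1739.

P(H | E) ≈ 0.1739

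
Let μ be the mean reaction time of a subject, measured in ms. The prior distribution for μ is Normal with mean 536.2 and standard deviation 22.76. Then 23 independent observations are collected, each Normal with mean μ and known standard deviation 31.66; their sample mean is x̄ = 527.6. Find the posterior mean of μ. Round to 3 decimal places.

With known σ, the Normal prior is conjugate. Weight on the data is w = (n/σ²)/(n/σ² + 1/τ₀²) = 0.0229459/(0.0229459+0.00193044) = 0.92240.
Posterior mean = w·x̄ + (1−w)·μ₀ = 0.92240·527.6 + 0.077601·536.2 = 528.267.

Posterior mean ≈ 528.267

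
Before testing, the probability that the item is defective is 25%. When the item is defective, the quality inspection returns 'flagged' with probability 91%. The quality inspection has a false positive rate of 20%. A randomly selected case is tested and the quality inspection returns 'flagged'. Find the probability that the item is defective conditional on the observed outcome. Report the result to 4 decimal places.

Write H for 'the item is defective'. Prior odds H:¬H = 0.25/0.75 = 0.33333. For the 'flagged' outcome, the likelihood ratio is 0.91/0.2 = 4.5500.
Posterior odds = 0.33333 × 4.5500 = 1.5167, so P(H|E) = 1.5167/(1+1.5167) = 0.6026.

P(H | E) ≈ 0.6026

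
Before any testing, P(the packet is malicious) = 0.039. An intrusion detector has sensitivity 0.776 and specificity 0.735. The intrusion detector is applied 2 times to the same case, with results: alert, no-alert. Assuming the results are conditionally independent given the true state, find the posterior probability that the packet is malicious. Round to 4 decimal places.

Let H be the event that the packet is malicious; start with P(H) = 0.039. P('alert'|H) = 0.776, P('alert'|¬H) = 0.265.
Update on result 1 ('alert'): P(H) ← 0.776·0.0390 / (0.776·0.0390 + 0.265·0.9610) = 0.030264/0.28493 = 0.1062.
Update on result 2 ('no-alert'): P(H) ← 0.224·0.1062 / (0.224·0.1062 + 0.735·0.8938) = 0.023792/0.68072 = 0.0350.

Posterior P(H) ≈ 0.0350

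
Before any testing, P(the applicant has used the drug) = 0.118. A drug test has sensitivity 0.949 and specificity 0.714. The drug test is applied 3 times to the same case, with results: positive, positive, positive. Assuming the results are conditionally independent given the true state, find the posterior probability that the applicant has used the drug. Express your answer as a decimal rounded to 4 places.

Posterior P(H) ≈ 0.8302

Let H be the event that the applicant has used the drug; start with P(H) = 0.118. P('positive'|H) = 0.949, P('positive'|¬H) = 0.286.
Update on result 1 ('positive'): P(H) ← 0.949·0.1180 / (0.949·0.1180 + 0.286·0.8820) = 0.11198/0.36423 = 0.3074.
Update on result 2 ('positive'): P(H) ← 0.949·0.3074 / (0.949·0.3074 + 0.286·0.6926) = 0.29177/0.48984 = 0.5956.
Update on result 3 ('positive'): P(H) ← 0.949·0.5956 / (0.949·0.5956 + 0.286·0.4044) = 0.56526/0.68091 = 0.8302.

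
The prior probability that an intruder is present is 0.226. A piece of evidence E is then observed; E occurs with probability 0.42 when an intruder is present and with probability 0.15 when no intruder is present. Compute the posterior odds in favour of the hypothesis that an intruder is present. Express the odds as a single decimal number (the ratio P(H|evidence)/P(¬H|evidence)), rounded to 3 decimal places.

Posterior odds ≈ 0.818

Prior odds = 0.226/(1−0.226) = 0.29199.
Likelihood ratio for E = 0.42/0.15 = 2.8000.
Posterior odds = prior odds × LR = 0.81757.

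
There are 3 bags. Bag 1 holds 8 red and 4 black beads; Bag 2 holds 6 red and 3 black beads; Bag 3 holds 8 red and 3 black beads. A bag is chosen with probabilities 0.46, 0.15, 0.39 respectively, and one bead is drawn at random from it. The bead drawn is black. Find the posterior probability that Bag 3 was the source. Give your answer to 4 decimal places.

Tabulate prior·likelihood by source: [1] prior 0.46, lik 0.3333, product 0.1533; [2] prior 0.15, lik 0.3333, product 0.05000; [3] prior 0.39, lik 0.2727, product 0.1064.
Normalizing constant = 0.30970; the posterior for Bag 3 is its product over the sum, 0.1064/0.30970 = 0.3434.

Posterior probability ≈ 0.3434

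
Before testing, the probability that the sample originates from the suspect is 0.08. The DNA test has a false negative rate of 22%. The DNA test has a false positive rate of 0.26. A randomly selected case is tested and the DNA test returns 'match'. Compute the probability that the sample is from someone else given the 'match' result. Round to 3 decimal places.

P(¬H | E) ≈ 0.793

Write H for 'the sample originates from the suspect'. Prior odds H:¬H = 0.08/0.92 = 0.086957. For the 'match' outcome, the likelihood ratio is 0.78/0.26 = 3.0000.
Posterior odds = 0.086957 × 3.0000 = 0.26087, so P(H|E) = 0.26087/(1+0.26087) = 0.207. Then P(¬H|E) = 1 − 0.207 = 0.793.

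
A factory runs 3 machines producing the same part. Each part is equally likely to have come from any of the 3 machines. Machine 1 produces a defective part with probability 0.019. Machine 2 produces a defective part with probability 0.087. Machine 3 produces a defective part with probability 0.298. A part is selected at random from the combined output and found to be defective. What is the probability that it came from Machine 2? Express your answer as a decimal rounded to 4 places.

Tabulate prior·likelihood by source: [1] prior 0.333333, lik 0.019, product 0.006333; [2] prior 0.333333, lik 0.087, product 0.02900; [3] prior 0.333333, lik 0.298, product 0.09933.
Normalizing constant = 0.13467; the posterior for Machine 2 is its product over the sum, 0.02900/0.13467 = 0.2153.

Posterior probability ≈ 0.2153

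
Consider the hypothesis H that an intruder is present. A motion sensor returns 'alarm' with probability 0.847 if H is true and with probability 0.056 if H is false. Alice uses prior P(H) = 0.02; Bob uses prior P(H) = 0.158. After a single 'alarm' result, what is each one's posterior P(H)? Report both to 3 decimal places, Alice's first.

Alice: 0.236; Bob: 0.739

P('+'|H) = 0.847, P('+'|¬H) = 0.056.
Alice: numerator 0.847·0.02 = 0.016940; evidence = 0.016940+0.056·0.98 = 0.071820; posterior = 0.236.
Bob: numerator 0.847·0.158 = 0.13383; evidence = 0.13383+0.056·0.842 = 0.18098; posterior = 0.739.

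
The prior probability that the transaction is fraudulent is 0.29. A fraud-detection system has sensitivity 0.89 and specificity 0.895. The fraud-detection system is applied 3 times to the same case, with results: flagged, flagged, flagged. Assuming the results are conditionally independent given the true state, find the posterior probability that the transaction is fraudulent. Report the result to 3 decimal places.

Posterior P(H) ≈ 0.996

With H the event that the transaction is fraudulent, the joint likelihood of the observed sequence is P(data|H) = 0.89·0.89·0.89 = 0.70497 and P(data|¬H) = 0.105·0.105·0.105 = 0.0011576.
Bayes: P(H|data) = 0.29·0.70497 / (0.29·0.70497 + 0.71·0.0011576) = 0.20444/0.20526 = 0.9960.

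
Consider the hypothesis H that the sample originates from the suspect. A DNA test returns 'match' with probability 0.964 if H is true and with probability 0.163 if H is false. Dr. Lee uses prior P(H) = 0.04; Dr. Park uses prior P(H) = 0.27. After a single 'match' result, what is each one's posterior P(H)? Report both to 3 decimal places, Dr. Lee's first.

P('+'|H) = 0.964, P('+'|¬H) = 0.163.
Dr. Lee: numerator 0.964·0.04 = 0.038560; evidence = 0.038560+0.163·0.96 = 0.19504; posterior = 0.198.
Dr. Park: numerator 0.964·0.27 = 0.26028; evidence = 0.26028+0.163·0.73 = 0.37927; posterior = 0.686.

Dr. Lee: 0.198; Dr. Park: 0.686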